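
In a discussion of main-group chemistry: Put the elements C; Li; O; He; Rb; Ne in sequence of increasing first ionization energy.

Rb < Li < C < O < Ne < He

He is in period 1, group 18; Li is in period 2, group 1; C is in period 2, group 14; O is in period 2, group 16; Ne is in period 2, group 18; Rb is in period 5, group 1.
Removing the outermost electron gets harder across a period and easier down a group.
Neither a single period nor a single group — weigh both effects.
Li > Rb: Li sits above Rb in group 1, so the down-group effect alone puts Li higher.
C > Li: C lies to the right of Li in period 2, so the across-period effect alone puts C higher.
O > C: O lies to the right of C in period 2, so the across-period effect alone puts O higher.
Ne > O: both are in period 2; the period trend gives Ne the larger value.
He > Ne: they share group 18; the group trend gives He the larger value.
For reference (kJ/mol): He 2372, Li 520, C 1086, O 1314, Ne 2081, Rb 403.
So from lowest to highest: Rb < Li < C < O < Ne < He.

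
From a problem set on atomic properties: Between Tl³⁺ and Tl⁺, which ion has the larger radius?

Tl⁺

Both ions have Z = 81 protons, but Tl³⁺ has lost more electrons, so its remaining electrons feel a larger effective nuclear charge per electron and are pulled in more tightly.
Higher positive charge → smaller ion, so Tl⁺ > Tl³⁺.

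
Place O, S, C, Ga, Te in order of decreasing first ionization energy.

C is in period 2, group 14; O is in period 2, group 16; S is in period 3, group 16; Ga is in period 4, group 13; Te is in period 5, group 16.
Across a period the outer electron is held more tightly (higher IE₁); down a group it sits in a higher shell, more shielded, and comes off more easily.
These span different periods and groups, so the two trends combine.
Te > Ga: period and group pull opposite ways; the across-period shift dominates (869 vs 579 kJ/mol).
S > Te: S sits above Te in group 16, so the down-group effect alone puts S higher.
C > S: the two effects oppose for this pair; the down-group effect wins (1086 vs 1000 kJ/mol).
O > C: O lies to the right of C in period 2, so the across-period effect alone puts O higher.
For reference (kJ/mol): C 1086, O 1314, S 1000, Ga 579, Te 869.
So from highest to lowest: O > C > S > Te > Ga.

O > C > S > Te > Ga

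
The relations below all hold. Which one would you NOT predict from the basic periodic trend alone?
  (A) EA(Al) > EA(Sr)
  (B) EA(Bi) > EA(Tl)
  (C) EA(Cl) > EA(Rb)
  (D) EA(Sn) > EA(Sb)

The general trend: electron affinity increases across a period and decreases down a group.
(A) Al (period 3, group 13) vs Sr (period 5, group 2): the stated order agrees with the simple trend.
(B) Bi (period 6, group 15) vs Tl (period 6, group 13): the stated order agrees with the simple trend.
(C) Cl (period 3, group 17) vs Rb (period 5, group 1): the stated order agrees with the simple trend.
(D) Sn (period 5, group 14) vs Sb (period 5, group 15): the stated order contradicts the simple trend.
The exception is (D): adding an electron to Sb's half-filled 5p³ is unfavourable, so Sn has the more exothermic EA.

(D)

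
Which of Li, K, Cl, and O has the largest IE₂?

Li

Consider each +1 ion: Li⁺ is the bare [He] core; K⁺ is the bare [Ar] core; Cl⁺ still has 6 valence electrons; O⁺ still has 5 valence electrons.
Usually core removal costs more than valence removal, but here the competition is close: a tightly held n=2 valence electron can cost more to remove than an n=3 core electron, so the actual values have to decide it.
Valence configurations: Cl⁺ [Ne]3s²3p⁴, O⁺ [He]2s²2p³.
The numbers (kJ/mol): Li 7298, K 3052, Cl 2298, O 3388.
Overall IE_2 order: Cl < K < O < Li.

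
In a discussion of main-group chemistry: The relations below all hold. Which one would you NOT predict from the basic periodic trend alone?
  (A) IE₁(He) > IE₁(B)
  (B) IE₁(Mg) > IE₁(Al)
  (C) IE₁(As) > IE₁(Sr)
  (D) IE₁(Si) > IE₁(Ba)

The general trend: first ionisation energy increases across a period and decreases down a group.
(A) He (period 1, group 18) vs B (period 2, group 13): the stated order agrees with the simple trend.
(B) Mg (period 3, group 2) vs Al (period 3, group 13): the stated order contradicts the simple trend.
(C) As (period 4, group 15) vs Sr (period 5, group 2): the stated order agrees with the simple trend.
(D) Si (period 3, group 14) vs Ba (period 6, group 2): the stated order agrees with the simple trend.
The exception is (B): Al's single 3p electron is easier to remove than one from Mg's filled 3s².

(B)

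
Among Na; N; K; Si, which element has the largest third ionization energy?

Na

IE_3 is the cost of taking one more electron from the +2 cation: Na²⁺ is already 1 electron into the core; N²⁺ still has 3 valence electrons; K²⁺ is already 1 electron into the core; Si²⁺ still has 2 valence electrons.
Usually core removal costs more than valence removal, but here the competition is close: a tightly held n=2 valence electron can cost more to remove than an n=3 core electron, so the actual values have to decide it.
Valence configurations: N²⁺ [He]2s²2p¹, Si²⁺ [Ne]3s².
The numbers (kJ/mol): Na 6910, N 4578, K 4420, Si 3232.
So the third ionization energies run Si < K < N < Na.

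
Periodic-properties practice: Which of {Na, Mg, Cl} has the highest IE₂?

Consider each +1 ion: Na⁺ is the bare [Ne] core; Mg⁺ still has 1 valence electron; Cl⁺ still has 6 valence electrons.
Core electrons are held far more tightly than valence electrons, so Na tops the IE_2 order.
Valence configurations: Mg⁺ [Ne]3s¹, Cl⁺ [Ne]3s²3p⁴.
Approximate IE_2 values (kJ/mol): Na 4562, Mg 1451, Cl 2298.
Putting it together, IE_2: Mg < Cl < Na.

Na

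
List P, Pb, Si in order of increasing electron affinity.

Pb, P, Si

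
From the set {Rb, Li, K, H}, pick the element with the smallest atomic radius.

H

H is in period 1, group 1; Li is in period 2, group 1; K is in period 4, group 1; Rb is in period 5, group 1.
Atomic radius shrinks across a period as nuclear charge pulls the same shell inward, and grows down a group as new shells are added.
All are in group 1, so atomic radius increases down the group.
The smallest atomic radius among these belongs to H.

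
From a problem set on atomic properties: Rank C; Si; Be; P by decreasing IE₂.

The second ionization energy removes an electron from the +1 ion. For each element: C⁺ still has 3 valence electrons; Si⁺ still has 3 valence electrons; Be⁺ still has 1 valence electron; P⁺ still has 4 valence electrons.
All are still removing valence electrons, so compare the +1 ions as you would atoms: IE_2 generally rises across a period (higher Z_eff) and falls down a group (larger shell), subject to the usual subshell exceptions.
Valence configurations: C⁺ [He]2s²2p¹, Si⁺ [Ne]3s²3p¹, Be⁺ [He]2s¹, P⁺ [Ne]3s²3p².
Approximate IE_2 values (kJ/mol): C 2353, Si 1577, Be 1757, P 1907.
Overall IE_2 order: Si < Be < P < C.

C > P > Be > Si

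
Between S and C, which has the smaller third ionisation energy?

S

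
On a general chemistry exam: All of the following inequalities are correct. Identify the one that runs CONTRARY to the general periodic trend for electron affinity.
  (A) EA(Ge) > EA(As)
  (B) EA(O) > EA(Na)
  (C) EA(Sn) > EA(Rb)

(A)

The general trend: electron affinity increases across a period and decreases down a group.
(A) Ge (period 4, group 14) vs As (period 4, group 15): the stated order contradicts the simple trend.
(B) O (period 2, group 16) vs Na (period 3, group 1): the stated order agrees with the simple trend.
(C) Sn (period 5, group 14) vs Rb (period 5, group 1): the stated order agrees with the simple trend.
The exception is (A): adding an electron to As's half-filled 4p³ is unfavourable, so Ge (4p²) has the more exothermic EA.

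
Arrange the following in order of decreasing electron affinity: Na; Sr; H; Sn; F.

EA tends to increase across a period and decrease down a group, though the pattern is less regular than for IE or radius.
Neither a single period nor a single group — weigh both effects.
Na > Sr: period and group pull opposite ways; the down-group shift dominates (53 vs 5 kJ/mol).
H > Na: H sits above Na in group 1, so the down-group effect alone puts H higher.
Sn > H: the two effects oppose for this pair; the across-period effect wins (107 vs 73 kJ/mol).
F > Sn: relative to Sn, both the across-period and down-group shifts push F's electron affinity up.
Approximate values (kJ/mol): H 73, F 328, Na 53, Sr 5, Sn 107.
So from highest to lowest: F > Sn > H > Na > Sr.

F > Sn > H > Na > Sr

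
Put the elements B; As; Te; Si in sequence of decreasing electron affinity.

Te > Si > As > B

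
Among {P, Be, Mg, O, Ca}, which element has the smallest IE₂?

After 1 electron has been removed, what remains? P⁺ still has 4 valence electrons; Be⁺ still has 1 valence electron; Mg⁺ still has 1 valence electron; O⁺ still has 5 valence electrons; Ca⁺ still has 1 valence electron.
All are still removing valence electrons, so compare the +1 ions as you would atoms: IE_2 generally rises across a period (higher Z_eff) and falls down a group (larger shell), subject to the usual subshell exceptions.
Valence configurations: P⁺ [Ne]3s²3p², Be⁺ [He]2s¹, Mg⁺ [Ne]3s¹, O⁺ [He]2s²2p³, Ca⁺ [Ar]4s¹.
The numbers (kJ/mol): P 1907, Be 1757, Mg 1451, O 3388, Ca 1145.
Overall IE_2 order: Ca < Mg < Be < P < O.

Ca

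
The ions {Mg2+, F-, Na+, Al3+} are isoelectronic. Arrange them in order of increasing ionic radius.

Al3+ < Mg2+ < Na+ < F-

All of these have 10 electrons, so size is governed by nuclear charge alone: the more protons, the stronger the pull on the same electron cloud, and the smaller the ion.
Nuclear charges: Al3+ (Z=13), Mg2+ (Z=12), Na+ (Z=11), F- (Z=9).
Smallest to largest: Al3+ < Mg2+ < Na+ < F-.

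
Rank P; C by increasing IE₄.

IE_4 is the cost of taking one more electron from the +3 cation: P³⁺ still has 2 valence electrons; C³⁺ still has 1 valence electron.
All are still removing valence electrons, so compare the +3 ions as you would atoms: IE_4 generally rises across a period (higher Z_eff) and falls down a group (larger shell), subject to the usual subshell exceptions.
Valence configurations: P³⁺ [Ne]3s², C³⁺ [He]2s¹.
Approximate IE_4 values (kJ/mol): P 4964, C 6223.
Hence IE_4: P < C.

P < C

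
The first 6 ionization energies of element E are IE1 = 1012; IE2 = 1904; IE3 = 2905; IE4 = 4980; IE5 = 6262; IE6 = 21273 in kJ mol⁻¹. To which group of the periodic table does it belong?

Look for the largest jump between consecutive ionization energies: IE6/IE5 ≈ 3.4, far larger than any earlier ratio.
That jump marks the point where a core electron is being removed. So the atom has 5 valence electrons.
A main-group element with 5 valence electrons is in group 15.

Group 15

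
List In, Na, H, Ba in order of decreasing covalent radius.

Ba > Na > In > H

H is in period 1, group 1; Na is in period 3, group 1; In is in period 5, group 13; Ba is in period 6, group 2.
Moving right in a period, electrons are added to the same shell under a stronger nuclear pull, so atoms get smaller; moving down, a new shell is opened and atoms get larger.
Here both period and group differ, so the two effects have to be weighed against each other.
In > H: the two effects oppose for this pair; the down-group effect wins (142 vs 32 pm).
Na > In: the two effects oppose for this pair; the across-period effect wins (155 vs 142 pm).
Ba > Na: the two effects oppose for this pair; the down-group effect wins (196 vs 155 pm).
Approximate values (pm): H 32, Na 155, In 142, Ba 196.
So from largest to smallest: Ba > Na > In > H.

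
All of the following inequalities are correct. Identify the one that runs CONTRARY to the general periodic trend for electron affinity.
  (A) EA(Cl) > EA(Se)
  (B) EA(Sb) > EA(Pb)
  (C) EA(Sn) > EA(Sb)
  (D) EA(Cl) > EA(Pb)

(C)

The general trend: electron affinity increases across a period and decreases down a group.
(A) Cl (period 3, group 17) vs Se (period 4, group 16): the stated order agrees with the simple trend.
(B) Sb (period 5, group 15) vs Pb (period 6, group 14): the stated order agrees with the simple trend.
(C) Sn (period 5, group 14) vs Sb (period 5, group 15): the stated order contradicts the simple trend.
(D) Cl (period 3, group 17) vs Pb (period 6, group 14): the stated order agrees with the simple trend.
The exception is (C): adding an electron to Sb's half-filled 5p³ is unfavourable, so Sn has the more exothermic EA.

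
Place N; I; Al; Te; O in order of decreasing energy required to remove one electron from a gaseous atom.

N, O, I, Te, Al

N is in period 2, group 15; O is in period 2, group 16; Al is in period 3, group 13; Te is in period 5, group 16; I is in period 5, group 17.
Across a period the outer electron is held more tightly (higher IE₁); down a group it sits in a higher shell, more shielded, and comes off more easily.
Neither a single period nor a single group — weigh both effects.
Te > Al: the two effects oppose for this pair; the across-period effect wins (869 vs 578 kJ/mol).
I > Te: both are in period 5; the period trend gives I the larger value.
O > I: period and group pull opposite ways; the down-group shift dominates (1314 vs 1008 kJ/mol).
N > O: this pair runs against the simple trend — see the exception note.
Note the exception: N has a higher first ionization energy than O, contrary to the simple trend — pairing an electron in O's 2p⁴ costs repulsion energy, so O ionizes more easily than half-filled N (2p³).
Approximate values (kJ/mol): N 1402, O 1314, Al 578, Te 869, I 1008.
So from highest to lowest: N > O > I > Te > Al.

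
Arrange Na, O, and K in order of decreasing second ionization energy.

Na, O, K

IE_2 is the cost of taking one more electron from the +1 cation: Na⁺ is the bare [Ne] core; O⁺ still has 5 valence electrons; K⁺ is the bare [Ar] core.
Usually core removal costs more than valence removal, but here the competition is close: a tightly held n=2 valence electron can cost more to remove than an n=3 core electron, so the actual values have to decide it.
Tabulated IE_2 (kJ/mol): Na 4562, O 3388, K 3052.
Overall IE_2 order: K < O < Na.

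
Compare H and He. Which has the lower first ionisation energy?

H

Across a period the outer electron is held more tightly (higher IE₁); down a group it sits in a higher shell, more shielded, and comes off more easily.
All lie in period 1, so first ionization energy increases left to right.
So H has the lower first ionisation energy (H < He).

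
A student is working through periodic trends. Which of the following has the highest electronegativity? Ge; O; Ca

EN rises left→right (higher Z_eff, smaller atoms) and falls top→bottom (larger, more shielded atoms).
These span different periods and groups, so the two trends combine.
Ge > Ca: Ge lies to the right of Ca in period 4, so the across-period effect alone puts Ge higher.
O > Ge: both effects reinforce here, so O is clearly the higher of the two.
For reference (Pauling): O 3.44, Ca 1.00, Ge 2.01.
The highest electronegativity among these belongs to O.

O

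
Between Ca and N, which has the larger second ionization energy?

N

The second ionization energy removes an electron from the +1 ion. For each element: Ca⁺ still has 1 valence electron; N⁺ still has 4 valence electrons.
All are still removing valence electrons, so compare the +1 ions as you would atoms: IE_2 generally rises across a period (higher Z_eff) and falls down a group (larger shell), subject to the usual subshell exceptions.
Valence configurations: Ca⁺ [Ar]4s¹, N⁺ [He]2s²2p².
Approximate IE_2 values (kJ/mol): Ca 1145, N 2856.
Putting it together, IE_2: Ca < N.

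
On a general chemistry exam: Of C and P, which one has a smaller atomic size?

Moving right in a period, electrons are added to the same shell under a stronger nuclear pull, so atoms get smaller; moving down, a new shell is opened and atoms get larger.
A diagonal step moves right (one effect) and down (the opposite effect) at once.
P > C: period and group pull opposite ways; the down-group shift dominates (111 vs 75 pm).
Approximate values (pm): C 75, P 111.
So C has the smaller atomic size (C < P).

C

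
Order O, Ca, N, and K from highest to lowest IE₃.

O > Ca > N > K

The third ionization energy removes an electron from the +2 ion. For each element: O²⁺ still has 4 valence electrons; Ca²⁺ is the bare [Ar] core; N²⁺ still has 3 valence electrons; K²⁺ is already 1 electron into the core.
Usually core removal costs more than valence removal, but here the competition is close: a tightly held n=2 valence electron can cost more to remove than an n=3 core electron, so the actual values have to decide it.
Valence configurations: O²⁺ [He]2s²2p², N²⁺ [He]2s²2p¹.
The numbers (kJ/mol): O 5300, Ca 4912, N 4578, K 4420.
Overall IE_3 order: K < N < Ca < O.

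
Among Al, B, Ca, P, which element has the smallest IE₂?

Consider each +1 ion: Al⁺ still has 2 valence electrons; B⁺ still has 2 valence electrons; Ca⁺ still has 1 valence electron; P⁺ still has 4 valence electrons.
All are still removing valence electrons, so compare the +1 ions as you would atoms: IE_2 generally rises across a period (higher Z_eff) and falls down a group (larger shell), subject to the usual subshell exceptions.
Valence configurations: Al⁺ [Ne]3s², B⁺ [He]2s², Ca⁺ [Ar]4s¹, P⁺ [Ne]3s²3p².
Approximate IE_2 values (kJ/mol): Al 1817, B 2427, Ca 1145, P 1907.
So the second ionization energies run Ca < Al < P < B.

Ca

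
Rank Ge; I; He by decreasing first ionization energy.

He, I, Ge

He is in period 1, group 18; Ge is in period 4, group 14; I is in period 5, group 17.
IE₁ increases left→right with effective nuclear charge and decreases top→bottom as the valence shell moves farther out.
Neither a single period nor a single group — weigh both effects.
I > Ge: the two effects oppose for this pair; the across-period effect wins (1008 vs 762 kJ/mol).
He > I: relative to I, both the across-period and down-group shifts push He's first ionization energy up.
Tabulated first ionization energy (kJ/mol): He 2372, Ge 762, I 1008.
So from highest to lowest: He > I > Ge.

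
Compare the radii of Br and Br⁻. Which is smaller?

Forming Br⁻ adds 1 electron to Br. More electron–electron repulsion in the same shell, with unchanged nuclear charge, lets the cloud expand.
An anion is larger than its parent atom: Br⁻ > Br.

Br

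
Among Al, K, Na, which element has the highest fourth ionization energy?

Al

Consider each +3 ion: Al³⁺ is the bare [Ne] core; K³⁺ is already 2 electrons into the core; Na³⁺ is already 2 electrons into the core.
All of these are removing an electron from a noble-gas core or deeper; the smaller core (lower principal quantum number) is held far more tightly, and within a period the higher nuclear charge binds the same core more tightly.
Approximate IE_4 values (kJ/mol): Al 11577, K 5877, Na 9543.
Overall IE_4 order: K < Na < Al.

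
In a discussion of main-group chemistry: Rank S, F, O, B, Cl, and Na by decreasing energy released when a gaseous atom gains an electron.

Cl > F > S > O > Na > B

B is in period 2, group 13; O is in period 2, group 16; F is in period 2, group 17; Na is in period 3, group 1; S is in period 3, group 16; Cl is in period 3, group 17.
Atoms with high Z_eff and room in the valence shell (especially the halogens) have the most exothermic electron affinities.
Neither a single period nor a single group — weigh both effects.
Na > B: this pair runs against the simple trend — see the exception note.
O > Na: relative to Na, both the across-period and down-group shifts push O's electron affinity up.
S > O: this pair runs against the simple trend — see the exception note.
F > S: relative to S, both the across-period and down-group shifts push F's electron affinity up.
Cl > F: this pair runs against the simple trend — see the exception note.
Note the exception: Na has a higher electron affinity than B, contrary to the simple trend — B's ns²np¹ configuration gives only a small electron affinity — the sparsely filled np subshell binds an added electron weakly.
Note the exception: S has a higher electron affinity than O, contrary to the simple trend — the compact 2p subshell of O repels the added electron more than S's larger 3p does.
Note the exception: Cl has a higher electron affinity than F, contrary to the simple trend — F's small 2p subshell makes the incoming electron feel strong e⁻–e⁻ repulsion, so Cl actually releases more energy on gaining an electron.
Approximate values (kJ/mol): B 27, O 141, F 328, Na 53, S 200, Cl 349.
So from highest to lowest: Cl > F > S > O > Na > B.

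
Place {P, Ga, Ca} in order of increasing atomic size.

Moving right in a period, electrons are added to the same shell under a stronger nuclear pull, so atoms get smaller; moving down, a new shell is opened and atoms get larger.
Neither a single period nor a single group — weigh both effects.
Ga > P: both effects reinforce here, so Ga is clearly the larger of the two.
Ca > Ga: Ca lies to the left of Ga in period 4, so the across-period effect alone puts Ca larger.
For reference (pm): P 111, Ca 171, Ga 124.
So from smallest to largest: P < Ga < Ca.

P, Ga, Ca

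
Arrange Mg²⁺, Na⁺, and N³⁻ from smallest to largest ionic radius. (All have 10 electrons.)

All of these have 10 electrons, so size is governed by nuclear charge alone: the more protons, the stronger the pull on the same electron cloud, and the smaller the ion.
Nuclear charges: Mg²⁺ (Z=12), Na⁺ (Z=11), N³⁻ (Z=7).
Smallest to largest: Mg²⁺ < Na⁺ < N³⁻.

Mg²⁺ < Na⁺ < N³⁻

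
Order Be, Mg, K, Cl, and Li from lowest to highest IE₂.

After 1 electron has been removed, what remains? Be⁺ still has 1 valence electron; Mg⁺ still has 1 valence electron; K⁺ is the bare [Ar] core; Cl⁺ still has 6 valence electrons; Li⁺ is the bare [He] core.
Core electrons are held far more tightly than valence electrons, so K and Li top the IE_2 order.
Valence configurations: Be⁺ [He]2s¹, Mg⁺ [Ne]3s¹, Cl⁺ [Ne]3s²3p⁴.
Tabulated IE_2 (kJ/mol): Be 1757, Mg 1451, K 3052, Cl 2298, Li 7298.
Putting it together, IE_2: Mg < Be < Cl < K < Li.

Mg, Be, Cl, K, Li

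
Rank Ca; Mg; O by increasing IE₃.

The third ionization energy removes an electron from the +2 ion. For each element: Ca²⁺ is the bare [Ar] core; Mg²⁺ is the bare [Ne] core; O²⁺ still has 4 valence electrons.
Usually core removal costs more than valence removal, but here the competition is close: a tightly held n=2 valence electron can cost more to remove than an n=3 core electron, so the actual values have to decide it.
The numbers (kJ/mol): Ca 4912, Mg 7733, O 5300.
So the third ionization energies run Ca < O < Mg.

Ca, O, Mg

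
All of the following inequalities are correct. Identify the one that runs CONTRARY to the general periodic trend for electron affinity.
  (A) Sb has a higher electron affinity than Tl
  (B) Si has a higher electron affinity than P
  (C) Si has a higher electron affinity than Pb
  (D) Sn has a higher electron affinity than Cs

The general trend: electron affinity increases across a period and decreases down a group.
(A) Sb (period 5, group 15) vs Tl (period 6, group 13): the stated order agrees with the simple trend.
(B) Si (period 3, group 14) vs P (period 3, group 15): the stated order contradicts the simple trend.
(C) Si (period 3, group 14) vs Pb (period 6, group 14): the stated order agrees with the simple trend.
(D) Sn (period 5, group 14) vs Cs (period 6, group 1): the stated order agrees with the simple trend.
The exception is (B): adding an electron to P's half-filled 3p³ is unfavourable, so Si (3p²) has the more exothermic EA.

(B)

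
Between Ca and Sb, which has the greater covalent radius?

Ca

Ca is in period 4, group 2; Sb is in period 5, group 15.
Radius decreases left→right (rising Z_eff, same n) and increases top→bottom (higher n).
Neither a single period nor a single group — weigh both effects.
Ca > Sb: period and group pull opposite ways; the across-period shift dominates (171 vs 140 pm).
Tabulated atomic radius (pm): Ca 171, Sb 140.
So Ca has the greater covalent radius (Ca > Sb).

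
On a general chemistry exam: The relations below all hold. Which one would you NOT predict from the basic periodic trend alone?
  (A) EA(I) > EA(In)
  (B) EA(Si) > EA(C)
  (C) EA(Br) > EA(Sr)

The general trend: electron affinity increases across a period and decreases down a group.
(A) I (period 5, group 17) vs In (period 5, group 13): the stated order agrees with the simple trend.
(B) Si (period 3, group 14) vs C (period 2, group 14): the stated order contradicts the simple trend.
(C) Br (period 4, group 17) vs Sr (period 5, group 2): the stated order agrees with the simple trend.
The exception is (B): Si's larger, more diffuse 3p orbitals accept an added electron slightly more readily than C's compact 2p.

(B)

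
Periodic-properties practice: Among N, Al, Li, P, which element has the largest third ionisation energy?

Li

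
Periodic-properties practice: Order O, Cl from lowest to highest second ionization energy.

Cl < O

After 1 electron has been removed, what remains? O⁺ still has 5 valence electrons; Cl⁺ still has 6 valence electrons.
All are still removing valence electrons, so compare the +1 ions as you would atoms: IE_2 generally rises across a period (higher Z_eff) and falls down a group (larger shell), subject to the usual subshell exceptions.
Valence configurations: O⁺ [He]2s²2p³, Cl⁺ [Ne]3s²3p⁴.
Tabulated IE_2 (kJ/mol): O 3388, Cl 2298.
Putting it together, IE_2: Cl < O.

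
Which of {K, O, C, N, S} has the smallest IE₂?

S

IE_2 is the cost of taking one more electron from the +1 cation: K⁺ is the bare [Ar] core; O⁺ still has 5 valence electrons; C⁺ still has 3 valence electrons; N⁺ still has 4 valence electrons; S⁺ still has 5 valence electrons.
Usually core removal costs more than valence removal, but here the competition is close: a tightly held n=2 valence electron can cost more to remove than an n=3 core electron, so the actual values have to decide it.
Valence configurations: O⁺ [He]2s²2p³, C⁺ [He]2s²2p¹, N⁺ [He]2s²2p², S⁺ [Ne]3s²3p³.
The numbers (kJ/mol): K 3052, O 3388, C 2353, N 2856, S 2252.
Hence IE_2: S < C < N < K < O.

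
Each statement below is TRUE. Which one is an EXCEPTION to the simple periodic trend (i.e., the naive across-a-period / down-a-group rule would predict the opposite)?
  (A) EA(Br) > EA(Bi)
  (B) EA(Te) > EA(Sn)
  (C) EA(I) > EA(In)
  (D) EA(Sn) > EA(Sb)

(D)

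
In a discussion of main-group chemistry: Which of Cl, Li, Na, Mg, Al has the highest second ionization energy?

Li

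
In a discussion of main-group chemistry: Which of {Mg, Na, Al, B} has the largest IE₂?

After 1 electron has been removed, what remains? Mg⁺ still has 1 valence electron; Na⁺ is the bare [Ne] core; Al⁺ still has 2 valence electrons; B⁺ still has 2 valence electrons.
Breaking into a closed-shell core is much more expensive than removing a leftover valence electron — Na has the largest IE_2 here.
Valence configurations: Mg⁺ [Ne]3s¹, Al⁺ [Ne]3s², B⁺ [He]2s².
The numbers (kJ/mol): Mg 1451, Na 4562, Al 1817, B 2427.
Putting it together, IE_2: Mg < Al < B < Na.

Na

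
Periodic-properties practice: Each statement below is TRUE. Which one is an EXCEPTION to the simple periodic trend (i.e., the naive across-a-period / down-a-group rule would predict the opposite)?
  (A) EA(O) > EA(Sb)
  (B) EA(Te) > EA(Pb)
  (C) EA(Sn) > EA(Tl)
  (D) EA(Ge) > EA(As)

(D)

The general trend: electron affinity increases across a period and decreases down a group.
(A) O (period 2, group 16) vs Sb (period 5, group 15): the stated order agrees with the simple trend.
(B) Te (period 5, group 16) vs Pb (period 6, group 14): the stated order agrees with the simple trend.
(C) Sn (period 5, group 14) vs Tl (period 6, group 13): the stated order agrees with the simple trend.
(D) Ge (period 4, group 14) vs As (period 4, group 15): the stated order contradicts the simple trend.
The exception is (D): adding an electron to As's half-filled 4p³ is unfavourable, so Ge (4p²) has the more exothermic EA.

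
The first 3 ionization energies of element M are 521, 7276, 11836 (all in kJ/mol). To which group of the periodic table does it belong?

Group 1

Look for the largest jump between consecutive ionization energies: IE2/IE1 ≈ 14.0, far larger than any earlier ratio.
That jump marks the point where a core electron is being removed. So the atom has 1 valence electron.
A main-group element with 1 valence electron is in group 1.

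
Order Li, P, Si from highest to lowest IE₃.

Li, Si, P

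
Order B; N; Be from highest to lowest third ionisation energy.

Be, N, B

IE_3 is the cost of taking one more electron from the +2 cation: B²⁺ still has 1 valence electron; N²⁺ still has 3 valence electrons; Be²⁺ is the bare [He] core.
Pulling an electron out of a noble-gas core costs far more than removing a remaining valence electron, so Be sits at the high end of IE_3.
Valence configurations: B²⁺ [He]2s¹, N²⁺ [He]2s²2p¹.
The numbers (kJ/mol): B 3660, N 4578, Be 14849.
So the third ionization energies run B < N < Be.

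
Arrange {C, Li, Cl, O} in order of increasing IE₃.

Cl, C, O, Li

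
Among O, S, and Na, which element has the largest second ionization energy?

Na

The second ionization energy removes an electron from the +1 ion. For each element: O⁺ still has 5 valence electrons; S⁺ still has 5 valence electrons; Na⁺ is the bare [Ne] core.
Pulling an electron out of a noble-gas core costs far more than removing a remaining valence electron, so Na sits at the high end of IE_2.
Valence configurations: O⁺ [He]2s²2p³, S⁺ [Ne]3s²3p³.
Approximate IE_2 values (kJ/mol): O 3388, S 2252, Na 4562.
So the second ionization energies run S < O < Na.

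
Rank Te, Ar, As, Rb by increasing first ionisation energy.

Rb < Te < As < Ar

Ar is in period 3, group 18; As is in period 4, group 15; Rb is in period 5, group 1; Te is in period 5, group 16.
Across a period the outer electron is held more tightly (higher IE₁); down a group it sits in a higher shell, more shielded, and comes off more easily.
These span different periods and groups, so the two trends combine.
Te > Rb: Te lies to the right of Rb in period 5, so the across-period effect alone puts Te higher.
As > Te: period and group pull opposite ways; the down-group shift dominates (947 vs 869 kJ/mol).
Ar > As: both effects reinforce here, so Ar is clearly the higher of the two.
Tabulated first ionization energy (kJ/mol): Ar 1521, As 947, Rb 403, Te 869.
So from lowest to highest: Rb < Te < As < Ar.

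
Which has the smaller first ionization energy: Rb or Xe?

Rb

Rb is in period 5, group 1; Xe is in period 5, group 18.
First ionization energy rises across a period (greater Z_eff holds electrons more tightly) and falls down a group (valence electrons are farther from the nucleus).
All lie in period 5, so first ionization energy increases left to right.
So Rb has the smaller first ionization energy (Rb < Xe).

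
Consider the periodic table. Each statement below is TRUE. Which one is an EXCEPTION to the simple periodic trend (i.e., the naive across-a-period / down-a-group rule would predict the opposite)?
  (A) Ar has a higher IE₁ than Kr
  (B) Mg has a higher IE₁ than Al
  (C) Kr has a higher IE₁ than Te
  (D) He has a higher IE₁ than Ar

The general trend: IE₁ increases across a period and decreases down a group.
(A) Ar (period 3, group 18) vs Kr (period 4, group 18): the stated order agrees with the simple trend.
(B) Mg (period 3, group 2) vs Al (period 3, group 13): the stated order contradicts the simple trend.
(C) Kr (period 4, group 18) vs Te (period 5, group 16): the stated order agrees with the simple trend.
(D) He (period 1, group 18) vs Ar (period 3, group 18): the stated order agrees with the simple trend.
The exception is (B): Al's single 3p electron is easier to remove than one from Mg's filled 3s².

(B)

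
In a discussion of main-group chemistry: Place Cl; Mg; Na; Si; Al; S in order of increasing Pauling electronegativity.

Electronegativity increases across a period and decreases down a group, tracking effective nuclear charge and atomic size.
All lie in period 3, so electronegativity increases left to right.
So from lowest to highest: Na < Mg < Al < Si < S < Cl.

Na < Mg < Al < Si < S < Cl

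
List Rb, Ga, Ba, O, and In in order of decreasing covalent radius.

O is in period 2, group 16; Ga is in period 4, group 13; Rb is in period 5, group 1; In is in period 5, group 13; Ba is in period 6, group 2.
Radius decreases left→right (rising Z_eff, same n) and increases top→bottom (higher n).
These span different periods and groups, so the two trends combine.
Ga > O: relative to O, both the across-period and down-group shifts push Ga's atomic radius up.
In > Ga: In sits below Ga in group 13, so the down-group effect alone puts In larger.
Ba > In: both effects reinforce here, so Ba is clearly the larger of the two.
Rb > Ba: period and group pull opposite ways; the across-period shift dominates (210 vs 196 pm).
Approximate values (pm): O 63, Ga 124, Rb 210, In 142, Ba 196.
So from largest to smallest: Rb > Ba > In > Ga > O.

Rb > Ba > In > Ga > O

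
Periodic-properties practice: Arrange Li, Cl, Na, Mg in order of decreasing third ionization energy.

Li > Mg > Na > Cl

IE_3 is the cost of taking one more electron from the +2 cation: Li²⁺ is already 1 electron into the core; Cl²⁺ still has 5 valence electrons; Na²⁺ is already 1 electron into the core; Mg²⁺ is the bare [Ne] core.
Pulling an electron out of a noble-gas core costs far more than removing a remaining valence electron, so Na, Mg and Li sit at the high end of IE_3.
Approximate IE_3 values (kJ/mol): Li 11815, Cl 3822, Na 6910, Mg 7733.
Overall IE_3 order: Cl < Na < Mg < Li.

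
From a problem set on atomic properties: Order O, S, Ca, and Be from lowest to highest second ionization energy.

Ca < Be < S < O

IE_2 is the cost of taking one more electron from the +1 cation: O⁺ still has 5 valence electrons; S⁺ still has 5 valence electrons; Ca⁺ still has 1 valence electron; Be⁺ still has 1 valence electron.
All are still removing valence electrons, so compare the +1 ions as you would atoms: IE_2 generally rises across a period (higher Z_eff) and falls down a group (larger shell), subject to the usual subshell exceptions.
Valence configurations: O⁺ [He]2s²2p³, S⁺ [Ne]3s²3p³, Ca⁺ [Ar]4s¹, Be⁺ [He]2s¹.
Tabulated IE_2 (kJ/mol): O 3388, S 2252, Ca 1145, Be 1757.
Hence IE_2: Ca < Be < S < O.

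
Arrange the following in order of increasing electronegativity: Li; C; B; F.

Li, B, C, F

Smaller atoms with higher effective nuclear charge are more electronegative.
All lie in period 2, so electronegativity increases left to right.
So from lowest to highest: Li < B < C < F.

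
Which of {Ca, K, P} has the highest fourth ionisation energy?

Consider each +3 ion: Ca³⁺ is already 1 electron into the core; K³⁺ is already 2 electrons into the core; P³⁺ still has 2 valence electrons.
Core electrons are held far more tightly than valence electrons, so K and Ca top the IE_4 order.
Approximate IE_4 values (kJ/mol): Ca 6491, K 5877, P 4964.
Putting it together, IE_4: P < K < Ca.

Ca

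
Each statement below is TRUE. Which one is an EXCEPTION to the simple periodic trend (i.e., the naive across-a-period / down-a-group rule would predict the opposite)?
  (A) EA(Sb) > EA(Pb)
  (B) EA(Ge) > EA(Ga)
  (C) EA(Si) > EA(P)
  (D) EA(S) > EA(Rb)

(C)

The general trend: electron affinity increases across a period and decreases down a group.
(A) Sb (period 5, group 15) vs Pb (period 6, group 14): the stated order agrees with the simple trend.
(B) Ge (period 4, group 14) vs Ga (period 4, group 13): the stated order agrees with the simple trend.
(C) Si (period 3, group 14) vs P (period 3, group 15): the stated order contradicts the simple trend.
(D) S (period 3, group 16) vs Rb (period 5, group 1): the stated order agrees with the simple trend.
The exception is (C): adding an electron to P's half-filled 3p³ is unfavourable, so Si (3p²) has the more exothermic EA.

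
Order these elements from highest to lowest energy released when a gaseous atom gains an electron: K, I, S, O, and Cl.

O is in period 2, group 16; S is in period 3, group 16; Cl is in period 3, group 17; K is in period 4, group 1; I is in period 5, group 17.
Atoms with high Z_eff and room in the valence shell (especially the halogens) have the most exothermic electron affinities.
Here both period and group differ, so the two effects have to be weighed against each other.
O > K: both effects reinforce here, so O is clearly the higher of the two.
S > O: this pair runs against the simple trend — see the exception note.
I > S: period and group pull opposite ways; the across-period shift dominates (295 vs 200 kJ/mol).
Cl > I: Cl sits above I in group 17, so the down-group effect alone puts Cl higher.
Note the exception: S has a higher electron affinity than O, contrary to the simple trend — the compact 2p subshell of O repels the added electron more than S's larger 3p does.
Approximate values (kJ/mol): O 141, S 200, Cl 349, K 48, I 295.
So from highest to lowest: Cl > I > S > O > K.

Cl > I > S > O > K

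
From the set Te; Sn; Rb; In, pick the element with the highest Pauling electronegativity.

Rb is in period 5, group 1; In is in period 5, group 13; Sn is in period 5, group 14; Te is in period 5, group 16.
EN rises left→right (higher Z_eff, smaller atoms) and falls top→bottom (larger, more shielded atoms).
All lie in period 5, so electronegativity increases left to right.
The highest Pauling electronegativity among these belongs to Te.

Te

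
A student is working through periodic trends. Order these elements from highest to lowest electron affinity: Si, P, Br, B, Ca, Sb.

Br, Si, Sb, P, B, Ca

B is in period 2, group 13; Si is in period 3, group 14; P is in period 3, group 15; Ca is in period 4, group 2; Br is in period 4, group 17; Sb is in period 5, group 15.
Electron affinity generally becomes more exothermic across a period toward the halogens and less exothermic down a group.
These span different periods and groups, so the two trends combine.
B > Ca: relative to Ca, both the across-period and down-group shifts push B's electron affinity up.
P > B: the two effects oppose for this pair; the across-period effect wins (72 vs 27 kJ/mol).
Sb > P: this pair runs against the simple trend — see the exception note.
Si > Sb: the two effects oppose for this pair; the down-group effect wins (134 vs 103 kJ/mol).
Br > Si: the two effects oppose for this pair; the across-period effect wins (325 vs 134 kJ/mol).
Note the exception: Sb has a higher electron affinity than P, contrary to the simple trend — both are half-filled np³, but the pairing/repulsion penalty for the added electron shrinks as the p orbitals become larger and more diffuse down the group, and for Sb that outweighs the weaker nuclear attraction.
Note the exception: Si has a higher electron affinity than P, contrary to the simple trend — adding an electron to P's half-filled 3p³ is unfavourable, so Si (3p²) has the more exothermic EA.
Approximate values (kJ/mol): B 27, Si 134, P 72, Ca 2, Br 325, Sb 103.
So from highest to lowest: Br > Si > Sb > P > B > Ca.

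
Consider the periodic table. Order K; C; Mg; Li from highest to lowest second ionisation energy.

Consider each +1 ion: K⁺ is the bare [Ar] core; C⁺ still has 3 valence electrons; Mg⁺ still has 1 valence electron; Li⁺ is the bare [He] core.
Pulling an electron out of a noble-gas core costs far more than removing a remaining valence electron, so K and Li sit at the high end of IE_2.
Valence configurations: C⁺ [He]2s²2p¹, Mg⁺ [Ne]3s¹.
Tabulated IE_2 (kJ/mol): K 3052, C 2353, Mg 1451, Li 7298.
So the second ionization energies run Mg < C < K < Li.

Li > K > C > Mg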